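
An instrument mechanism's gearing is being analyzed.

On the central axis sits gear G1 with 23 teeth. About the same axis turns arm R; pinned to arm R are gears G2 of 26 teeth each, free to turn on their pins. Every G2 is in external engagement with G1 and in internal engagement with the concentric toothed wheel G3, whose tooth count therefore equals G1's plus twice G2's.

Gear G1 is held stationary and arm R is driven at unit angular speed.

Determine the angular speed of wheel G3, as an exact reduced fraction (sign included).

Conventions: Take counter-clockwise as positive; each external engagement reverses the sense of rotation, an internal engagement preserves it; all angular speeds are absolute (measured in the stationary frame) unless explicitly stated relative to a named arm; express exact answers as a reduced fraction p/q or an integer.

98/75

planetary set (23T centre, 26T on arm, 75T internal) — Willis relation
ring teeth: 23 + 2·26 = 75
23(ω_sun−ω_arm) = −75(ω_ring−ω_arm),  ω_sun = 0, ω_arm = 1
ω_ring = 1 − (23/75)(0−1) = 98/75
exact speed ratio = 98/75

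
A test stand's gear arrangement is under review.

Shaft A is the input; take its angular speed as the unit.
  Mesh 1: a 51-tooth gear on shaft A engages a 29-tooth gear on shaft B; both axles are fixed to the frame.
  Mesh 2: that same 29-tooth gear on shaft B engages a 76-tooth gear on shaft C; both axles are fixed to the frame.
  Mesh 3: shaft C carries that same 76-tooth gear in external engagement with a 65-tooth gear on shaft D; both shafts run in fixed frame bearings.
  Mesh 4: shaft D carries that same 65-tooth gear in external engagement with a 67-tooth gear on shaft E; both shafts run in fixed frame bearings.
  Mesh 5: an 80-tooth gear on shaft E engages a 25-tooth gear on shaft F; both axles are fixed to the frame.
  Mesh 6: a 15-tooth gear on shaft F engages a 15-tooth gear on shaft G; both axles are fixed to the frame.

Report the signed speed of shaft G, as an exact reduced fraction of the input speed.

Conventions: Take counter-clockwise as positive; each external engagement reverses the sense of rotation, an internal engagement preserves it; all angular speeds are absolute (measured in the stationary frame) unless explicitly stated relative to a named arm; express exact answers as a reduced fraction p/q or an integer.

6-mesh fixed-axis compound train (all bearings frame-fixed)
mesh 1 [51T→29T]: |ω|/ω_in = 1×51/29 = 51/29, sense flips to −
mesh 2 [29T→76T]: |ω|/ω_in = (51/29)×29/76 = 51/76, sense flips to +
mesh 3 [76T→65T]: |ω|/ω_in = (51/76)×76/65 = 51/65, sense flips to −
mesh 4 [65T→67T]: |ω|/ω_in = (51/65)×65/67 = 51/67, sense flips to +
mesh 5 [80T→25T]: |ω|/ω_in = (51/67)×80/25 = 816/335, sense flips to −
mesh 6 [15T→15T]: |ω|/ω_in = (816/335)×15/15 = 816/335, sense flips to +
signed output speed (× input speed) = 816/335

816/335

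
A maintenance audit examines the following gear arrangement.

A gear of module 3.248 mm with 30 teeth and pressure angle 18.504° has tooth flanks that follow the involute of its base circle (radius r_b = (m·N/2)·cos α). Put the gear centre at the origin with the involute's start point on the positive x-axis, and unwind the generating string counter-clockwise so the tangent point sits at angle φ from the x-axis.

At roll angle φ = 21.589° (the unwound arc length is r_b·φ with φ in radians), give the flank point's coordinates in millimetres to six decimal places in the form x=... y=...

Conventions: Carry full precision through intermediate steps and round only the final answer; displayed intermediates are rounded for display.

x=49.365522 y=0.812239

single-mesh involute tooth geometry (30T wheel at module 3.248)
pitch radius r_p = m·N/2 = 3.248·30/2 = 48.720000
base radius r_b = r_p·cos α = 48.720000·cos 18.504° = 46.201249
roll angle φ = 21.589° = 0.37679913 rad
x = r_b·(cos φ + φ·sin φ) = 49.365522
y = r_b·(sin φ − φ·cos φ) = 0.812239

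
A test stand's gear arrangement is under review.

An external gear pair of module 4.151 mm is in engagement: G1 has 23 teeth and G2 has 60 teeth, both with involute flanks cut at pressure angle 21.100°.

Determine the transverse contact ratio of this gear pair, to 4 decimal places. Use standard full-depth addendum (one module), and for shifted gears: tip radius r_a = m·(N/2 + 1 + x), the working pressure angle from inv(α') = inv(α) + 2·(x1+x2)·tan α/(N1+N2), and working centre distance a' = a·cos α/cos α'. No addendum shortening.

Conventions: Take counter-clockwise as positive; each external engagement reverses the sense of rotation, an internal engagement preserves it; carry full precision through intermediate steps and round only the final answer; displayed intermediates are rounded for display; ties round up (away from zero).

class = single-mesh tooth geometry [involute pair 23T × 60T, m = 4.151]
base radii: r_b1 = 44.535936, r_b2 = 116.180704
tip radii: r_a1 = 51.887500, r_a2 = 128.681000
no profile shift: α' = α, a' = a
action lengths: √(r_a1²−r_b1²) = 26.624482, √(r_a2²−r_b2²) = 55.324894
base pitch p_b = π·m·cos α = 12.166415
CR = (26.624482 + 55.324894 − 172.266500·sin 21.10000°)/12.166415 = 1.638444
contact ratio ≈ 1.6384

1.6384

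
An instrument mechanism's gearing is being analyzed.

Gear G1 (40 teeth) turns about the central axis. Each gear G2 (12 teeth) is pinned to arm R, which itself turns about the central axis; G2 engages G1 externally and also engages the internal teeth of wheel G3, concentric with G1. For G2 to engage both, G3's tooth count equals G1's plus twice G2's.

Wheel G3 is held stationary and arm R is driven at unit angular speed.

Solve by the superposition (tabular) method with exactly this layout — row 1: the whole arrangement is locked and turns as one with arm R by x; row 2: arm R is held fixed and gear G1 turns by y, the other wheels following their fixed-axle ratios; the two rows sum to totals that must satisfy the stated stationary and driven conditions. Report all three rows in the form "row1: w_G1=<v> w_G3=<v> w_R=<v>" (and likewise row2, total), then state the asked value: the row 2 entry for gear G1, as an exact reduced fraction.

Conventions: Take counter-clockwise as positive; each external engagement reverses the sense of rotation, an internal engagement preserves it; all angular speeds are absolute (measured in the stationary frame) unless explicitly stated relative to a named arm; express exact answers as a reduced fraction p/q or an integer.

row1: w_G1=1 w_G3=1 w_R=1
row2: w_G1=8/5 w_G3=-1 w_R=0
total: w_G1=13/5 w_G3=0 w_R=1
asked value: 8/5

recognized (axles ride arm R): planetary set, 40/12/64 teeth
superposition row 1 [locked train]: every member turns x
superposition row 2 [arm held]: sun y, ring −(40/64)·y, arm 0
boundary: total ω_ring = x − (40/64)·y = 0 and total ω_arm = x = 1  ⇒  y = 8/5, x = 1
row 2 ring = −(40/64)·8/5 = -1
totals (row 1 + row 2): sun 1 + 8/5 = 13/5, ring 1 + (-1) = 0, arm 1 + 0 = 1
asked cell (row2, sun) = 8/5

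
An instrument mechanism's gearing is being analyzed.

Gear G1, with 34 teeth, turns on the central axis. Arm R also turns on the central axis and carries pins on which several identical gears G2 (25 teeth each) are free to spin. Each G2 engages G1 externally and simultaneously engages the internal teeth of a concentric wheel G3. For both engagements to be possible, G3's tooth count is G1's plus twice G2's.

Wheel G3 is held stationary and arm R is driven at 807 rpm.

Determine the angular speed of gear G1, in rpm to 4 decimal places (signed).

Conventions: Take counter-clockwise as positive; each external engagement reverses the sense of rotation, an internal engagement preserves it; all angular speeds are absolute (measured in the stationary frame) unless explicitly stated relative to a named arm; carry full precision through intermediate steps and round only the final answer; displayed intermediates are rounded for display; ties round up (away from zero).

class = planetary set [G3 = 34+2·25 = 84; Willis about the carrier]
normalise by the input: solve with ω_arm = 1, then scale by 807 rpm
ring teeth: 34 + 2·25 = 84
34(ω_sun−ω_arm) = −84(ω_ring−ω_arm),  ω_ring = 0, ω_arm = 1
ω_sun = 1 − (84/34)(0−1) = 59/17
scale: ω_sun = 59/17 × 807 rpm = +2800.7647 rpm

+2800.7647 rpm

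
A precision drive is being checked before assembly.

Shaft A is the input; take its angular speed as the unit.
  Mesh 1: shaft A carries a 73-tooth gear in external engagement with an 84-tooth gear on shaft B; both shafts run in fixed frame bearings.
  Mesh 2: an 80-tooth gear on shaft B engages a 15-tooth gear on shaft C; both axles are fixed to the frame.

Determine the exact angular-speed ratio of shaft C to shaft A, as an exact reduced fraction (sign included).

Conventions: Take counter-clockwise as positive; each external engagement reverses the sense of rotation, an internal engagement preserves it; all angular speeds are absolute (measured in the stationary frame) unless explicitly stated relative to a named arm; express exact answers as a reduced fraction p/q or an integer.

292/63

class = fixed-axis compound train [2 meshes; 2 ratios multiply, 2 sense flips]
mesh 1 [73T→84T]: running ratio 73/84, sense −
mesh 2 [80T→15T]: running ratio 292/63, sense +
ω_out/ω_in = 292/63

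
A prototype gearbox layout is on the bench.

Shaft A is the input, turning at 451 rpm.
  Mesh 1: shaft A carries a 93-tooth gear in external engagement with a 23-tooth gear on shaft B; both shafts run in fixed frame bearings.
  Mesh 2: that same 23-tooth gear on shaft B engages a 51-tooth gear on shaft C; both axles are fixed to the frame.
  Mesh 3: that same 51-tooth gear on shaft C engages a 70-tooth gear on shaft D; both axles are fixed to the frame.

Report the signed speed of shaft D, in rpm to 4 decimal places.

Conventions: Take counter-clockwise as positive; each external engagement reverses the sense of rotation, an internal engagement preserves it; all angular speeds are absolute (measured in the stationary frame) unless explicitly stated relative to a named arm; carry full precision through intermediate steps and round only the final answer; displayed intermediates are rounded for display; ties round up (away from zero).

-599.1857 rpm

recognized (4 fixed axles, 3 meshes): fixed-axis compound train
mesh 1 [93T→23T]: ω = 451.0000×93/23 = 1823.6087 rpm, sense flips to −
mesh 2 [23T→51T]: ω = 1823.6087×23/51 = 822.4118 rpm, sense flips to +
mesh 3 [51T→70T]: ω = 822.4118×51/70 = 599.1857 rpm, sense flips to −
signed output speed = -599.1857 rpm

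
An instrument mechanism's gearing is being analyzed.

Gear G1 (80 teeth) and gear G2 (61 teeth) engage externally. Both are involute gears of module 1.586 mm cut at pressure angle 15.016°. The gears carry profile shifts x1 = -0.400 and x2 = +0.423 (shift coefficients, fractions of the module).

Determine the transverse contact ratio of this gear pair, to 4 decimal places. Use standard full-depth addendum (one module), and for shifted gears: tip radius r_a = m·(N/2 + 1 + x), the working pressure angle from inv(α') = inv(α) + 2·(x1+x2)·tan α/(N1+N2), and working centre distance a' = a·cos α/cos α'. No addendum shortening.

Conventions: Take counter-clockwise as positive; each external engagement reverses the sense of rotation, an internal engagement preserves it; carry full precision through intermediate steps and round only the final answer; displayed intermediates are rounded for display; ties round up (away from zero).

class = single-mesh tooth geometry [involute pair 80T × 61T, m = 1.586]
base radii: r_b1 = 61.273747, r_b2 = 46.721232
tip radii: r_a1 = 64.391600, r_a2 = 50.629878
inv(α') = inv(15.016°) + 2·(-0.400+0.423)·tan α/(80+61) = 0.00625739  ⇒  α' = 15.08535°
a' = a·cos α / cos α' = 111.8130·cos 15.016°/cos 15.08535° = 111.849396
action lengths: √(r_a1²−r_b1²) = 19.794093, √(r_a2²−r_b2²) = 19.506692
base pitch p_b = π·m·cos α = 4.812429
CR = (19.794093 + 19.506692 − 111.849396·sin 15.08535°)/4.812429 = 2.117669
contact ratio ≈ 2.1177

2.1177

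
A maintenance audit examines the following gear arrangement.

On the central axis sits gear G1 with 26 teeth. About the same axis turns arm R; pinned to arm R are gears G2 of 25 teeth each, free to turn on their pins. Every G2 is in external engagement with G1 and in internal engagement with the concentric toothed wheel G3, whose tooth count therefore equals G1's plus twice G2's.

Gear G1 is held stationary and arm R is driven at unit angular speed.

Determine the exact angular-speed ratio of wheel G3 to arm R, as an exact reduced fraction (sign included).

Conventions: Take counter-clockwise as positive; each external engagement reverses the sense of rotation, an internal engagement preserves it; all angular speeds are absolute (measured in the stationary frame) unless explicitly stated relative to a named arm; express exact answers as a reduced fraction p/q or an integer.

recognized (axles ride arm R): planetary set, 26/25/76 teeth
ring teeth: 26 + 2·25 = 76
26(ω_sun−ω_arm) = −76(ω_ring−ω_arm),  ω_sun = 0, ω_arm = 1
ω_ring = 1 − (26/76)(0−1) = 51/38
ω_out/ω_in = 51/38

51/38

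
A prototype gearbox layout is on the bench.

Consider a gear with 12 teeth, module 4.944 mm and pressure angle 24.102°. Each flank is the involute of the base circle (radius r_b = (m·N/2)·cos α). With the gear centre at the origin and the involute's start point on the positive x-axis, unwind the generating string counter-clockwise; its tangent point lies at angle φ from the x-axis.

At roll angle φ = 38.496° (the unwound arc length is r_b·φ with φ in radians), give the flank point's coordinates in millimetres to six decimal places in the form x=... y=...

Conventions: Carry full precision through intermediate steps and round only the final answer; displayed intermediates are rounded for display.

x=32.517060 y=2.616009

recognized (one wheel, involute flank): single-mesh tooth geometry, m = 4.944, N = 12
pitch radius r_p = m·N/2 = 4.944·12/2 = 29.664000
base radius r_b = r_p·cos α = 29.664000·cos 24.102° = 27.077890
roll angle φ = 38.496° = 0.67188195 rad
x = r_b·(cos φ + φ·sin φ) = 32.517060
y = r_b·(sin φ − φ·cos φ) = 2.616009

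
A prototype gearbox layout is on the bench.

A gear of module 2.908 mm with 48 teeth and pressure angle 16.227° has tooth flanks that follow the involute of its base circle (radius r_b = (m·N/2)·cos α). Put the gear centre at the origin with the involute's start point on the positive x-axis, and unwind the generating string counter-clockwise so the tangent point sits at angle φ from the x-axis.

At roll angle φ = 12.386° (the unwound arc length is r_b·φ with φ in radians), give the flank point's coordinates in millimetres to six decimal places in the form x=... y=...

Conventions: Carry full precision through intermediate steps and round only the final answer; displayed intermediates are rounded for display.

x=68.559191 y=0.224607

class = single-mesh tooth geometry [base-circle involute, m = 2.908, 48T]
pitch radius r_p = m·N/2 = 2.908·48/2 = 69.792000
base radius r_b = r_p·cos α = 69.792000·cos 16.227° = 67.011634
roll angle φ = 12.386° = 0.21617648 rad
x = r_b·(cos φ + φ·sin φ) = 68.559191
y = r_b·(sin φ − φ·cos φ) = 0.224607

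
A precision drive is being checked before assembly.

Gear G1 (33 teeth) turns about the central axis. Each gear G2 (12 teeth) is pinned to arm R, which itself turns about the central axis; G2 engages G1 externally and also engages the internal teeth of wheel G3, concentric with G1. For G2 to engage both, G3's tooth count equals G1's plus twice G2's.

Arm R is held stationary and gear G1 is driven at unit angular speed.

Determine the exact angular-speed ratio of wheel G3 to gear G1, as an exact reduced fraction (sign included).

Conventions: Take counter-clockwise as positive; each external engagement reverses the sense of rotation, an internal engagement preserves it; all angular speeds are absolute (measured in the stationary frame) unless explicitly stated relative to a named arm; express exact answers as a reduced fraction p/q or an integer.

recognized (axles ride arm R): planetary set, 33/12/57 teeth
ring teeth: 33 + 2·12 = 57
33(ω_sun−ω_arm) = −57(ω_ring−ω_arm),  ω_arm = 0, ω_sun = 1
ω_ring = 0 − (33/57)(1−0) = -11/19
ω_out/ω_in = -11/19

-11/19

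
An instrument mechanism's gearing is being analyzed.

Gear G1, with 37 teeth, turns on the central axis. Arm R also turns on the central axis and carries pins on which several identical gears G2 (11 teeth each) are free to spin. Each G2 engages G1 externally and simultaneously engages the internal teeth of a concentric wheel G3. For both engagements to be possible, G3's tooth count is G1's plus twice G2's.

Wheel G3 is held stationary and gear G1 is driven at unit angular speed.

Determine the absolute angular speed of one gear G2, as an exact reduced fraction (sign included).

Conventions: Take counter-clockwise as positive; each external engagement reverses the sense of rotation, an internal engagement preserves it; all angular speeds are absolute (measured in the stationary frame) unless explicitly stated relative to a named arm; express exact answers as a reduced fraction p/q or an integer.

-37/22

recognized (axles ride arm R): planetary set, 37/11/59 teeth
ring teeth: 37 + 2·11 = 59
37(ω_sun−ω_arm) = −59(ω_ring−ω_arm),  ω_ring = 0, ω_sun = 1
37(1−ω_arm) = −59(0−ω_arm)  ⇒  96·ω_arm = 37  ⇒  ω_arm = 37/96
sun–planet mesh: 37·(1−37/96) = −11·(ω_p−ω_arm)  ⇒  ω_p−ω_arm = -2183/1056
ω_p = 37/96 − 2183/1056 = -37/22
exact speed ratio = -37/22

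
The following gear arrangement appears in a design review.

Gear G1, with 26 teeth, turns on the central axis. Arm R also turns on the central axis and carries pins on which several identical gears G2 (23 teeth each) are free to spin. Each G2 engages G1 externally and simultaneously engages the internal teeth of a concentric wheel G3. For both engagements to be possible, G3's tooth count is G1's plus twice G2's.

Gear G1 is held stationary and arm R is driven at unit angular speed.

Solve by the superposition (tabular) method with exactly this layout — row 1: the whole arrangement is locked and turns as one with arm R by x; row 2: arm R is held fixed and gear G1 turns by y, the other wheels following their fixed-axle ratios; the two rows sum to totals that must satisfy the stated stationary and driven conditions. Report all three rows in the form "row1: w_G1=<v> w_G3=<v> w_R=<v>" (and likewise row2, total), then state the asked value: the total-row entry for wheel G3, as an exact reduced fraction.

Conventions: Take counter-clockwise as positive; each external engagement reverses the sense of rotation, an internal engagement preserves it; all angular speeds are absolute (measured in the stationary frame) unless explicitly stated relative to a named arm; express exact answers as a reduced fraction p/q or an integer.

recognized (axles ride arm R): planetary set, 26/23/72 teeth
row 1 (train locked, turned with arm): all members turn x
row 2: sun turns y, ring = −(26/72)·y, arm 0
boundary: total ω_sun = x + y = 0 and total ω_arm = x = 1  ⇒  y = -1, x = 1
row 2 ring = −(26/72)·(-1) = 13/36
totals (row 1 + row 2): sun 1 + (-1) = 0, ring 1 + 13/36 = 49/36, arm 1 + 0 = 1
asked cell (total, ring) = 49/36

row1: w_G1=1 w_G3=1 w_R=1
row2: w_G1=-1 w_G3=13/36 w_R=0
total: w_G1=0 w_G3=49/36 w_R=1
asked value: 49/36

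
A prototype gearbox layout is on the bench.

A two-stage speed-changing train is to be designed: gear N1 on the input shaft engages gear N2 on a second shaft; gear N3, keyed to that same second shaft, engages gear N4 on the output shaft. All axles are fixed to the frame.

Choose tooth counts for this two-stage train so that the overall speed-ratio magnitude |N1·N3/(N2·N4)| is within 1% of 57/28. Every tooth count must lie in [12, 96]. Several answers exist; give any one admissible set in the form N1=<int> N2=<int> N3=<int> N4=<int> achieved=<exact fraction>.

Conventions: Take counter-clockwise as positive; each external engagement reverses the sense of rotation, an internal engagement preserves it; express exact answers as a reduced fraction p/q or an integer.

topology: fixed-axis compound train — 2 stages, target 57/28
target = 57/28 in lowest terms: an exact hit needs N1·N3 = k·57 and N2·N4 = k·28 for one integer k, every count in [12, 96]; additionally prefer no 1:1 stage (N1 ≠ N2, N3 ≠ N4)
k = 1…5: no 1:1-free in-range split of k·57 and k·28 into factor pairs; take k = 6
k = 6: N1·N3 = 342 = 18·19, N2·N4 = 168 = 12·14
achieved = 18·19/(12·14) = 57/28; |achieved − target| = 0 ≤ 57/2800 ✓

N1=18 N2=12 N3=19 N4=14 achieved=57/28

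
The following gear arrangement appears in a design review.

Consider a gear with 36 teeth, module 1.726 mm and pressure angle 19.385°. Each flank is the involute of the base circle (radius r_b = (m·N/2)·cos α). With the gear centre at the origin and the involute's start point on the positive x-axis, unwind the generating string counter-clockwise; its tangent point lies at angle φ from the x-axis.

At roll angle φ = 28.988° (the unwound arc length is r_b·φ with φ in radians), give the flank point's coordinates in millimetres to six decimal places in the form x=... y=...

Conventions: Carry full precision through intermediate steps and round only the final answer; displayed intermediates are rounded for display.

x=32.820949 y=1.233035

class = single-mesh tooth geometry [base-circle involute, m = 1.726, 36T]
pitch radius r_p = m·N/2 = 1.726·36/2 = 31.068000
base radius r_b = r_p·cos α = 31.068000·cos 19.385° = 29.306742
roll angle φ = 28.988° = 0.50593604 rad
x = r_b·(cos φ + φ·sin φ) = 32.820949
y = r_b·(sin φ − φ·cos φ) = 1.233035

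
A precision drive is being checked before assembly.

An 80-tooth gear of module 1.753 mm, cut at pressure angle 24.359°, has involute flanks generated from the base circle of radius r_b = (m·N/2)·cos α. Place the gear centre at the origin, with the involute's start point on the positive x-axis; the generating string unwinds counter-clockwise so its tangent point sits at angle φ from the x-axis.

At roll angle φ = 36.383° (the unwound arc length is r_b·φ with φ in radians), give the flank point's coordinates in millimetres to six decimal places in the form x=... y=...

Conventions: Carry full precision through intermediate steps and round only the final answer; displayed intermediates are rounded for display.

topology: single-mesh involute geometry — m = 1.753, N = 80
pitch radius r_p = m·N/2 = 1.753·80/2 = 70.120000
base radius r_b = r_p·cos α = 70.120000·cos 24.359° = 63.877850
roll angle φ = 36.383° = 0.63500314 rad
x = r_b·(cos φ + φ·sin φ) = 75.487076
y = r_b·(sin φ − φ·cos φ) = 5.235312

x=75.487076 y=5.235312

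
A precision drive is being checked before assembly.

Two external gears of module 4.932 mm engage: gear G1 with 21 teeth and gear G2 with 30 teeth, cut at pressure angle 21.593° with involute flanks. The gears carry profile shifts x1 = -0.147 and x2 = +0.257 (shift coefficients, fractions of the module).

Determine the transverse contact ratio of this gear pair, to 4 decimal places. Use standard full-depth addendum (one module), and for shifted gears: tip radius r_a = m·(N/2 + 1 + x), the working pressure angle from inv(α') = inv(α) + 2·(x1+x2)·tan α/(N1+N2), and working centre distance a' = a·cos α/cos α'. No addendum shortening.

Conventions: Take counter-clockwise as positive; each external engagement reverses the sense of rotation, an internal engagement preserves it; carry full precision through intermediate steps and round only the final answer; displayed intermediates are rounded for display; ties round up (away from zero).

1.5306

recognized (one external pair, fixed centres): single-mesh tooth geometry, m = 4.932, N1 = 21, N2 = 30
base radii: r_b1 = 48.151734, r_b2 = 68.788191
tip radii: r_a1 = 55.992996, r_a2 = 80.179524
inv(α') = inv(21.593°) + 2·(-0.147+0.257)·tan α/(21+30) = 0.02062506  ⇒  α' = 22.19853°
a' = a·cos α / cos α' = 125.7660·cos 21.593°/cos 22.19853° = 126.301341
action lengths: √(r_a1²−r_b1²) = 28.576671, √(r_a2²−r_b2²) = 41.193942
base pitch p_b = π·m·cos α = 14.406965
CR = (28.576671 + 41.193942 − 126.301341·sin 22.19853°)/14.406965 = 1.530636
contact ratio ≈ 1.5306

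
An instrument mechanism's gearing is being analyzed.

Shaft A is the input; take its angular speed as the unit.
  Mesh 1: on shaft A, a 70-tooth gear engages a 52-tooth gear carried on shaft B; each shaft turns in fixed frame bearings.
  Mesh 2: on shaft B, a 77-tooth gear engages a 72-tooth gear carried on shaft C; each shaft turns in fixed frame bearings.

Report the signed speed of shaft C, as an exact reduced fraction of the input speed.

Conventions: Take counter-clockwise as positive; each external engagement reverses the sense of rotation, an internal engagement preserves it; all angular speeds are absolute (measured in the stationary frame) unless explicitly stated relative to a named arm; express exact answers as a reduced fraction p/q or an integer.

2-mesh fixed-axis compound train (all bearings frame-fixed)
mesh 1 [70T→52T]: |ω|/ω_in = 1×70/52 = 35/26, sense flips to −
mesh 2 [77T→72T]: |ω|/ω_in = (35/26)×77/72 = 2695/1872, sense flips to +
signed output speed (× input speed) = 2695/1872

2695/1872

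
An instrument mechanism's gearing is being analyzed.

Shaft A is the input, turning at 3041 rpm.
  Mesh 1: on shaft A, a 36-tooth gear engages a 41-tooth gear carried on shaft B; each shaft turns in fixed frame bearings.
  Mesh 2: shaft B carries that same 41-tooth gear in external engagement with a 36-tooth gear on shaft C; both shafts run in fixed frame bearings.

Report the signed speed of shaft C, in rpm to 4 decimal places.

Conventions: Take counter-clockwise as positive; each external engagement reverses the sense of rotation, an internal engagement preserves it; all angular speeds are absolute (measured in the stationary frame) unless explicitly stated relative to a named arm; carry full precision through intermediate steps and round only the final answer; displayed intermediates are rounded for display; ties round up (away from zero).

class = fixed-axis compound train [2 meshes; 2 ratios multiply, 2 sense flips]
mesh 1 [36T→41T]: ω = 3041.0000×36/41 = 2670.1463 rpm, sense flips to −
mesh 2 [41T→36T]: ω = 2670.1463×41/36 = 3041.0000 rpm, sense flips to +
signed output speed = +3041.0000 rpm

+3041.0000 rpm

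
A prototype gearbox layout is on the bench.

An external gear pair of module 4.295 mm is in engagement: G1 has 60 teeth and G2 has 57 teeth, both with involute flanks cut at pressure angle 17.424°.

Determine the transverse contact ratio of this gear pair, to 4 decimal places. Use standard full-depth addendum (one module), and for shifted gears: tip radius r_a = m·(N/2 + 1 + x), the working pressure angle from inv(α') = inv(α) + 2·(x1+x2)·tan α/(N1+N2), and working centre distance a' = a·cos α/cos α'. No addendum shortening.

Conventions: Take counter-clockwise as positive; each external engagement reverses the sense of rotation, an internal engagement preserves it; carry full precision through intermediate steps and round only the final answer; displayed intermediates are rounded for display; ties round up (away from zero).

single-mesh involute tooth geometry (60T engaging 57T at module 4.295)
base radii: r_b1 = 122.937716, r_b2 = 116.790830
tip radii: r_a1 = 133.145000, r_a2 = 126.702500
no profile shift: α' = α, a' = a
action lengths: √(r_a1²−r_b1²) = 51.126403, √(r_a2²−r_b2²) = 49.126628
base pitch p_b = π·m·cos α = 12.874007
CR = (51.126403 + 49.126628 − 251.257500·sin 17.42400°)/12.874007 = 1.943168
contact ratio ≈ 1.9432

1.9432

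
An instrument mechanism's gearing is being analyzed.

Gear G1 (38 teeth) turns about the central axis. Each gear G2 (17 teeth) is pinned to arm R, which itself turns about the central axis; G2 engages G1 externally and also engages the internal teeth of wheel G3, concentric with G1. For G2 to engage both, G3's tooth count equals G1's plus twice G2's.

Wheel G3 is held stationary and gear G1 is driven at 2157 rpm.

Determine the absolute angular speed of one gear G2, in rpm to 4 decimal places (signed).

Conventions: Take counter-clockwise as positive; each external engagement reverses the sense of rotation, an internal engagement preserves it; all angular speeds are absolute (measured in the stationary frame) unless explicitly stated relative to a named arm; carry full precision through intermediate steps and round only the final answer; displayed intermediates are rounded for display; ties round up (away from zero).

recognized (axles ride arm R): planetary set, 38/17/72 teeth
normalise by the input: solve with ω_sun = 1, then scale by 2157 rpm
ring teeth: 38 + 2·17 = 72
38(ω_sun−ω_arm) = −72(ω_ring−ω_arm),  ω_ring = 0, ω_sun = 1
38(1−ω_arm) = −72(0−ω_arm)  ⇒  110·ω_arm = 38  ⇒  ω_arm = 19/55
sun–planet mesh: 38·(1−19/55) = −17·(ω_p−ω_arm)  ⇒  ω_p−ω_arm = -1368/935
ω_p = 19/55 − 1368/935 = -19/17
scale: ω_p = -19/17 × 2157 rpm = -2410.7647 rpm

-2410.7647 rpm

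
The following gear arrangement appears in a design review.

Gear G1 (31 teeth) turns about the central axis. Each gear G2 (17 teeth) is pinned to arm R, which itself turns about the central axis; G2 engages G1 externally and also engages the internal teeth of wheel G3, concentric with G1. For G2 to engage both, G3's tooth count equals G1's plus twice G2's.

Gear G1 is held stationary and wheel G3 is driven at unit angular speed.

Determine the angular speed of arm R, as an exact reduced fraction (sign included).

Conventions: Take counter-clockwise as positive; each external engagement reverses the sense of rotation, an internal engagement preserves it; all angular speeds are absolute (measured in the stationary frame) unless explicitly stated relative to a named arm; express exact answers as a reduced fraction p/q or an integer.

recognized (axles ride arm R): planetary set, 31/17/65 teeth
ring teeth: 31 + 2·17 = 65
31(ω_sun−ω_arm) = −65(ω_ring−ω_arm),  ω_sun = 0, ω_ring = 1
31(0−ω_arm) = −65(1−ω_arm)  ⇒  96·ω_arm = 65  ⇒  ω_arm = 65/96
exact speed ratio = 65/96

65/96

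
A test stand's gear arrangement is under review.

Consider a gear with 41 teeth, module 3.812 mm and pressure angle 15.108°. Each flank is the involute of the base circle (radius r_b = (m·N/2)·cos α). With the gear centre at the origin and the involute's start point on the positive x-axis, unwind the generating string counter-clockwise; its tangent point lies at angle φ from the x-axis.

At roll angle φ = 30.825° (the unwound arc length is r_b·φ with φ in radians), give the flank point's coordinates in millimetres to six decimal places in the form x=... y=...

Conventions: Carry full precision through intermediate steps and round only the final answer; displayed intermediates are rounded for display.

x=85.585987 y=3.803888

single-mesh involute tooth geometry (41T wheel at module 3.812)
pitch radius r_p = m·N/2 = 3.812·41/2 = 78.146000
base radius r_b = r_p·cos α = 78.146000·cos 15.108° = 75.444981
roll angle φ = 30.825° = 0.53799774 rad
x = r_b·(cos φ + φ·sin φ) = 85.585987
y = r_b·(sin φ − φ·cos φ) = 3.803888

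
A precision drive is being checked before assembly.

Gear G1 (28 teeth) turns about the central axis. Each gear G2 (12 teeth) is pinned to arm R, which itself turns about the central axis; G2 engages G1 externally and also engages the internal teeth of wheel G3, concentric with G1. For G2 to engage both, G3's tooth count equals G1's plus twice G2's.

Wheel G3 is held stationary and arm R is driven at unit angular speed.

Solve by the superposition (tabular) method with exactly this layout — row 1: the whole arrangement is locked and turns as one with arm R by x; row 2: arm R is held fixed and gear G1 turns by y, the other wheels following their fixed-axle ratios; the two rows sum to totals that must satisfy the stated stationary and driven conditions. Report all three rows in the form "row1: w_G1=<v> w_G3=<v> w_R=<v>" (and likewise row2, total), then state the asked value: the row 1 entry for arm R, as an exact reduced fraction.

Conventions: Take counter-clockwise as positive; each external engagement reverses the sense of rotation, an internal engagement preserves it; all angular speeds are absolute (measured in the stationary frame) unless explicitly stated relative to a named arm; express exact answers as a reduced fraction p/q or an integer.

row1: w_G1=1 w_G3=1 w_R=1
row2: w_G1=13/7 w_G3=-1 w_R=0
total: w_G1=20/7 w_G3=0 w_R=1
asked value: 1

topology: planetary set — G1 28T / G2 12T / G3 52T, arm = carrier (Willis)
superposition row 1 [locked train]: every member turns x
row 2 (arm held, sun turns y): ω_ring = −(28/52)·y, ω_arm = 0
boundary: total ω_ring = x − (28/52)·y = 0 and total ω_arm = x = 1  ⇒  y = 13/7, x = 1
row 2 ring = −(28/52)·13/7 = -1
totals (row 1 + row 2): sun 1 + 13/7 = 20/7, ring 1 + (-1) = 0, arm 1 + 0 = 1
asked cell (row1, arm) = 1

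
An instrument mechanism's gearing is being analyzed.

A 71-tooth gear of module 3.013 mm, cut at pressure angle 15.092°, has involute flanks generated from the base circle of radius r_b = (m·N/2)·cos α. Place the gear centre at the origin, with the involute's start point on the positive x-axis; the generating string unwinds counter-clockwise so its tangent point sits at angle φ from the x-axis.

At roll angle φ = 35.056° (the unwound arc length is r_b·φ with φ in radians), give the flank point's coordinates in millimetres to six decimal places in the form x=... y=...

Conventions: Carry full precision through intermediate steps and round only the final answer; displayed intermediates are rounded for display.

class = single-mesh tooth geometry [base-circle involute, m = 3.013, 71T]
pitch radius r_p = m·N/2 = 3.013·71/2 = 106.961500
base radius r_b = r_p·cos α = 106.961500·cos 15.092° = 103.272290
roll angle φ = 35.056° = 0.61184262 rad
x = r_b·(cos φ + φ·sin φ) = 120.830568
y = r_b·(sin φ − φ·cos φ) = 7.593394

x=120.830568 y=7.593394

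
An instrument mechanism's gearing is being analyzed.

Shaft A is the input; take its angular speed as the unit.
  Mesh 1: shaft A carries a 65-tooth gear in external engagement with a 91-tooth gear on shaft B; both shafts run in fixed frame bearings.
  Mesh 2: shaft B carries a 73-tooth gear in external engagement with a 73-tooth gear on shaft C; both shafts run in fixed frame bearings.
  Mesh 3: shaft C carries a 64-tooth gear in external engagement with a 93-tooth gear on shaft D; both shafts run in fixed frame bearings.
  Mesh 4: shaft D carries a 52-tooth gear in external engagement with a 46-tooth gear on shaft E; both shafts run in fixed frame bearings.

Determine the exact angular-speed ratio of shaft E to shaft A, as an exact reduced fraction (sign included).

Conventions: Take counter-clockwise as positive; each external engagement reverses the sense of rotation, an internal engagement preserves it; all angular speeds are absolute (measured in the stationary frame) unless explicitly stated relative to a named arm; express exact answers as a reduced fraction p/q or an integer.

8320/14973

class = fixed-axis compound train [4 meshes; 4 ratios multiply, 4 sense flips]
mesh 1 [65T→91T]: running ratio 5/7, sense −
mesh 2 [73T→73T]: running ratio 5/7, sense +
mesh 3 [64T→93T]: running ratio 320/651, sense −
mesh 4 [52T→46T]: running ratio 8320/14973, sense +
ω_out/ω_in = 8320/14973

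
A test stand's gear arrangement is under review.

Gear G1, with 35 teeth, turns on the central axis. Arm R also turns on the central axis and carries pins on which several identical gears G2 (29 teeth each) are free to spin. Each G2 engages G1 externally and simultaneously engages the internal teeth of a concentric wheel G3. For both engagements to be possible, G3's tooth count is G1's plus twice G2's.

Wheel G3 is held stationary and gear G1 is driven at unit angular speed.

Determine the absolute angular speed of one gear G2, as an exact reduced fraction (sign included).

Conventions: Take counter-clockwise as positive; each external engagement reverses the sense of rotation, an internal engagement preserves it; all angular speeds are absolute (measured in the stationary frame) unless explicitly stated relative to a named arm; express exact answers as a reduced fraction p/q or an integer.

recognized (axles ride arm R): planetary set, 35/29/93 teeth
ring teeth: 35 + 2·29 = 93
35(ω_sun−ω_arm) = −93(ω_ring−ω_arm),  ω_ring = 0, ω_sun = 1
35(1−ω_arm) = −93(0−ω_arm)  ⇒  128·ω_arm = 35  ⇒  ω_arm = 35/128
sun–planet mesh: 35·(1−35/128) = −29·(ω_p−ω_arm)  ⇒  ω_p−ω_arm = -3255/3712
ω_p = 35/128 − 3255/3712 = -35/58
exact speed ratio = -35/58

-35/58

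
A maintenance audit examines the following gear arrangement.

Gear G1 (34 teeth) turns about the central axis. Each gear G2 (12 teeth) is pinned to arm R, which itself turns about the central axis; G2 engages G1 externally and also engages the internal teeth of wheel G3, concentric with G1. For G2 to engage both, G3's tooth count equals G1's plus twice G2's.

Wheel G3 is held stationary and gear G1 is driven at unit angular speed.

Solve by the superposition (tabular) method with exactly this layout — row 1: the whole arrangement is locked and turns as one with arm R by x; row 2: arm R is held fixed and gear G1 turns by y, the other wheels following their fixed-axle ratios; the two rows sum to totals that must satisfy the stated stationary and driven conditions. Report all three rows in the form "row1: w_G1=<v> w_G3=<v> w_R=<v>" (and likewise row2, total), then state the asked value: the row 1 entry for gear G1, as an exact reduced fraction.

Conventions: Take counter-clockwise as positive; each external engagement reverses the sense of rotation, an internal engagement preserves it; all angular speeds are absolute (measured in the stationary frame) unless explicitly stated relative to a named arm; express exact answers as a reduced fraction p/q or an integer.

row1: w_G1=17/46 w_G3=17/46 w_R=17/46
row2: w_G1=29/46 w_G3=-17/46 w_R=0
total: w_G1=1 w_G3=0 w_R=17/46
asked value: 17/46

recognized (axles ride arm R): planetary set, 34/12/58 teeth
row 1 (train locked, turned with arm): all members turn x
row 2 — arm fixed, fixed-axis ratios: sun y, ring −(34/58)·y, arm 0
boundary: total ω_ring = x − (34/58)·y = 0 and total ω_sun = x + y = 1  ⇒  y = 29/46, x = 17/46
row 2 ring = −(34/58)·29/46 = -17/46
totals (row 1 + row 2): sun 17/46 + 29/46 = 1, ring 17/46 + (-17/46) = 0, arm 17/46 + 0 = 17/46
asked cell (row1, sun) = 17/46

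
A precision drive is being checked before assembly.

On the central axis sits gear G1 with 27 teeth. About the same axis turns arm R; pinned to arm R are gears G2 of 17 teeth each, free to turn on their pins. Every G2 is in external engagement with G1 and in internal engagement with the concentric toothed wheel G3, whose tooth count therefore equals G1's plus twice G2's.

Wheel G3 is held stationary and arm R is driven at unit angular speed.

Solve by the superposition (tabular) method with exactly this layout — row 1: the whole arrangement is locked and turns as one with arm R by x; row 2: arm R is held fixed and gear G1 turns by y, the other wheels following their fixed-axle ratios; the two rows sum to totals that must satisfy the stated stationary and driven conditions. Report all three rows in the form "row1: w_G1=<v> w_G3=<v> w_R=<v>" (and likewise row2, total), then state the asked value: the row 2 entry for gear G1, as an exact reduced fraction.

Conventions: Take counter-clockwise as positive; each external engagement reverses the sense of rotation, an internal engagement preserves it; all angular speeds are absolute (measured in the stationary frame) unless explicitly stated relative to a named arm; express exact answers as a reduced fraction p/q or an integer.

topology: planetary set — G1 27T / G2 17T / G3 61T, arm = carrier (Willis)
row 1 — lock + rotate with arm: ω_sun = ω_ring = ω_arm = x
row 2 (arm held, sun turns y): ω_ring = −(27/61)·y, ω_arm = 0
boundary: total ω_ring = x − (27/61)·y = 0 and total ω_arm = x = 1  ⇒  y = 61/27, x = 1
row 2 ring = −(27/61)·61/27 = -1
totals (row 1 + row 2): sun 1 + 61/27 = 88/27, ring 1 + (-1) = 0, arm 1 + 0 = 1
asked cell (row2, sun) = 61/27

row1: w_G1=1 w_G3=1 w_R=1
row2: w_G1=61/27 w_G3=-1 w_R=0
total: w_G1=88/27 w_G3=0 w_R=1
asked value: 61/27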